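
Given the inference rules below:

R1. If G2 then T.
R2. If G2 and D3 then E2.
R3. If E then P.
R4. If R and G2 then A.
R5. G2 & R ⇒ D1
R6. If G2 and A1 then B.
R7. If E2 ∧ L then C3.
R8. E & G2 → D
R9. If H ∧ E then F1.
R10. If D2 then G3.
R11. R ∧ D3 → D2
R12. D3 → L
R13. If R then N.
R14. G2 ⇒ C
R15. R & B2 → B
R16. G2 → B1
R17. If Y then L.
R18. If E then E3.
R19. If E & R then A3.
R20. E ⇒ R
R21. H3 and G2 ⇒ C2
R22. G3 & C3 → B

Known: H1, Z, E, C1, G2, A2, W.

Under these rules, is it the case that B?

Forward chaining from the given facts derives: T, P, D, C, B1, E3, R, A, D1, N, A3.
Rules concluding B: R6 needs A1; R15 needs B2; R22 needs G3 — none of these are established.

No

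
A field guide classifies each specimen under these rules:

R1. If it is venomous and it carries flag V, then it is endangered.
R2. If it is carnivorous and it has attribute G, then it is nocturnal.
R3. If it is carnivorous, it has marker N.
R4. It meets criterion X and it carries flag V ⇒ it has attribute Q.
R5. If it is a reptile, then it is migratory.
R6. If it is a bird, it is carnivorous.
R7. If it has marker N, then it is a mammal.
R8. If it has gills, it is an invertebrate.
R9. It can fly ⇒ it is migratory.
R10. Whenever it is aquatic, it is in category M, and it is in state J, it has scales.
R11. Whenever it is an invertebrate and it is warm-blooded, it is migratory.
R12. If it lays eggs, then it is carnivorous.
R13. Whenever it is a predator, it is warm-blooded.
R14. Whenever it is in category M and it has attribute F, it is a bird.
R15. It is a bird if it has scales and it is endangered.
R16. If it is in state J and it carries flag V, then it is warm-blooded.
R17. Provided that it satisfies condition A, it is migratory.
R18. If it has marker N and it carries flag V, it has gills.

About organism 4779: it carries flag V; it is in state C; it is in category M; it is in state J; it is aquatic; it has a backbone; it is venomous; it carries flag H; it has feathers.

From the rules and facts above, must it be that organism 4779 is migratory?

Yes

By R1 (it is venomous, it carries flag V): it is endangered.
By R10 (it is aquatic, it is in category M, it is in state J): it has scales.
By R15 (it has scales, it is endangered): it is a bird.
By R16 (it is in state J, it carries flag V): it is warm-blooded.
By R6 (it is a bird): it is carnivorous.
By R3 (it is carnivorous): it has marker N.
By R18 (it has marker N, it carries flag V): it has gills.
By R8 (it has gills): it is an invertebrate.
By R11 (it is an invertebrate, it is warm-blooded): it is migratory.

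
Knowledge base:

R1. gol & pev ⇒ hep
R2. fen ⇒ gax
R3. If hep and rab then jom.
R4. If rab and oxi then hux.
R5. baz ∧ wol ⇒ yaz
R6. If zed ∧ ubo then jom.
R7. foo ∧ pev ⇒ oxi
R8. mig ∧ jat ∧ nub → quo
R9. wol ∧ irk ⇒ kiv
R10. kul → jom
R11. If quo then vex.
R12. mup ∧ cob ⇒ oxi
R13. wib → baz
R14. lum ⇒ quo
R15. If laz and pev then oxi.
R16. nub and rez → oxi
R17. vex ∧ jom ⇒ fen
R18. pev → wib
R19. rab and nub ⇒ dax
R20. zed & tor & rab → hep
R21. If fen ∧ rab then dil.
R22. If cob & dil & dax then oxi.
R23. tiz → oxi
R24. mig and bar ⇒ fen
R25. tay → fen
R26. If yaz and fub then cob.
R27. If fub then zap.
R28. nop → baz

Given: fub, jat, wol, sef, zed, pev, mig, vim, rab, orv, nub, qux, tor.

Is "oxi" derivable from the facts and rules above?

quo  (by R8: mig, jat, nub)
vex  (by R11: quo)
wib  (by R18: pev)
dax  (by R19: rab, nub)
hep  (by R20: zed, tor, rab)
jom  (by R3: hep, rab)
baz  (by R13: wib)
fen  (by R17: vex, jom)
dil  (by R21: fen, rab)
yaz  (by R5: baz, wol)
cob  (by R26: yaz, fub)
oxi  (by R22: cob, dil, dax)

Yes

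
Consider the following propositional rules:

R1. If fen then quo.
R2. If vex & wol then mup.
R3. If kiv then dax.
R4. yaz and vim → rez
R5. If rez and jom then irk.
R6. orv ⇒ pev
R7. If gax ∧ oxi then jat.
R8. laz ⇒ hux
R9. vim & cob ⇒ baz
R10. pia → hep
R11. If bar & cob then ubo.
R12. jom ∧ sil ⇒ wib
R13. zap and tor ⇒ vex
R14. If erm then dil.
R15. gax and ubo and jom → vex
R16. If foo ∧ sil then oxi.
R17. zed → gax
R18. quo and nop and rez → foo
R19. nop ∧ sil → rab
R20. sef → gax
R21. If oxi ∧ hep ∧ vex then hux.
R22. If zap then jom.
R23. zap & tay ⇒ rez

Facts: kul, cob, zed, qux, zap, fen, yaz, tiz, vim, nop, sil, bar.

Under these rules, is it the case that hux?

No

Forward chaining from the given facts derives: quo, rez, baz, ubo, gax, foo, rab, jom, irk, wib, vex, oxi, jat.
Rules concluding hux: R8 needs laz; R21 needs hep — none of these are established.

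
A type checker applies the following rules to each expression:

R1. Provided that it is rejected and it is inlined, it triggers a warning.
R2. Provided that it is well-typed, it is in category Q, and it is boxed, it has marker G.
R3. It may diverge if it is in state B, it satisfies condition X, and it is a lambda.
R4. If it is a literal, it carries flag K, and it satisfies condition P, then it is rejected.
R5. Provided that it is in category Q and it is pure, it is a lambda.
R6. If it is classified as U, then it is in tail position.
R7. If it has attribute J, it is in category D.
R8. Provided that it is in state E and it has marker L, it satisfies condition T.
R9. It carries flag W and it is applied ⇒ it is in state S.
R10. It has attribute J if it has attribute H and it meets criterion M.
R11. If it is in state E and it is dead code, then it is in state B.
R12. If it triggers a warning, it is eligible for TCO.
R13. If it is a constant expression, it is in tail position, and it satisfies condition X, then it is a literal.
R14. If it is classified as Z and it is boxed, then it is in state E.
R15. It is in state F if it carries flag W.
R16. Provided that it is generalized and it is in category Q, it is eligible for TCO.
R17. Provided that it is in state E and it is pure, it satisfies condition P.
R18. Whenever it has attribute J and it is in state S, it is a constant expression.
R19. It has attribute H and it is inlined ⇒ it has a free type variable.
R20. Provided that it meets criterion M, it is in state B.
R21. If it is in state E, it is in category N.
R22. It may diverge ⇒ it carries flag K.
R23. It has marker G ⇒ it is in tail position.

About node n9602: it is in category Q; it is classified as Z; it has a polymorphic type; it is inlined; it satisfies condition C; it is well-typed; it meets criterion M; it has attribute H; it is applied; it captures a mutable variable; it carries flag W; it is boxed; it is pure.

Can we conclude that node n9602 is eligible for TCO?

No

Forward chaining from the given facts derives: has marker G, is a lambda, is in state S, has attribute J, is in state E, is in state F, satisfies condition P, is a constant expression, has a free type variable, is in state B, is in category N, is in tail position, is in category D.
Rules concluding "it is eligible for TCO": R12 needs "it triggers a warning"; R16 needs "it is generalized" — none of these are established.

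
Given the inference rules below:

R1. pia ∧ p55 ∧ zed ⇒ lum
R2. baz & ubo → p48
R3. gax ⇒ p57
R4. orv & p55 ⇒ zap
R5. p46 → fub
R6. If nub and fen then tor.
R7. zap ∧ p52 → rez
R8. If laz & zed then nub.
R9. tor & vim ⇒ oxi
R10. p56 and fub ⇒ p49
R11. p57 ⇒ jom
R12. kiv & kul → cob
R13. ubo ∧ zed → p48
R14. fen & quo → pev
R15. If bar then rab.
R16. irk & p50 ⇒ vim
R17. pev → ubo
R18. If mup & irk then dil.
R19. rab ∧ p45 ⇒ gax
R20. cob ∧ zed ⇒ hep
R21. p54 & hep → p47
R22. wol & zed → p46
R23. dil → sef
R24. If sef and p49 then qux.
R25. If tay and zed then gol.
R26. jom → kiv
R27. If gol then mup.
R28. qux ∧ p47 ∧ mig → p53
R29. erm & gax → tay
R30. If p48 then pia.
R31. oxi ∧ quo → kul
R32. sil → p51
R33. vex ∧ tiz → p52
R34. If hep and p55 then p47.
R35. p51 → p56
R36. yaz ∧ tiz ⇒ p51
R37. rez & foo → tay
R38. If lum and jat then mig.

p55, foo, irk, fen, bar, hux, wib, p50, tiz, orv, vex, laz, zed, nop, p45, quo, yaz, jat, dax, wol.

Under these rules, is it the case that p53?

zap  (by R4: orv, p55)
nub  (by R8: laz, zed)
pev  (by R14: fen, quo)
rab  (by R15: bar)
vim  (by R16: irk, p50)
ubo  (by R17: pev)
gax  (by R19: rab, p45)
p46  (by R22: wol, zed)
p52  (by R33: vex, tiz)
p51  (by R36: yaz, tiz)
p57  (by R3: gax)
fub  (by R5: p46)
tor  (by R6: nub, fen)
rez  (by R7: zap, p52)
oxi  (by R9: tor, vim)
jom  (by R11: p57)
p48  (by R13: ubo, zed)
kiv  (by R26: jom)
pia  (by R30: p48)
kul  (by R31: oxi, quo)
p56  (by R35: p51)
tay  (by R37: rez, foo)
lum  (by R1: pia, p55, zed)
p49  (by R10: p56, fub)
cob  (by R12: kiv, kul)
hep  (by R20: cob, zed)
gol  (by R25: tay, zed)
mup  (by R27: gol)
p47  (by R34: hep, p55)
mig  (by R38: lum, jat)
dil  (by R18: mup, irk)
sef  (by R23: dil)
qux  (by R24: sef, p49)
p53  (by R28: qux, p47, mig)

Yes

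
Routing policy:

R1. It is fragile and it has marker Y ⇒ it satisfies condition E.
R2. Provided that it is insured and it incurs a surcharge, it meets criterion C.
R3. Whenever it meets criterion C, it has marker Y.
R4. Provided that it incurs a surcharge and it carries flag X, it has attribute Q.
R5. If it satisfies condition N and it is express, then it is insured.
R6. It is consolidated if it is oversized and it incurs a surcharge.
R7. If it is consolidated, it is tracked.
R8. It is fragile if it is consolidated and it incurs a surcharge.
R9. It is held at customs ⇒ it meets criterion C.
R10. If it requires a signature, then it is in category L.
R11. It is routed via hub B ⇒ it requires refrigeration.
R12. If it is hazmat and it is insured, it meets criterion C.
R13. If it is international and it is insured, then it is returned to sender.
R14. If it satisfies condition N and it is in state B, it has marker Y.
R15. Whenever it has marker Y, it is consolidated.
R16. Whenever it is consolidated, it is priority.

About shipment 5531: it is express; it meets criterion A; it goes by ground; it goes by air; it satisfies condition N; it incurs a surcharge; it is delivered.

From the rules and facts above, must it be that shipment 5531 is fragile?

By R5 (it satisfies condition N, it is express): it is insured.
By R2 (it is insured, it incurs a surcharge): it meets criterion C.
By R3 (it meets criterion C): it has marker Y.
By R15 (it has marker Y): it is consolidated.
By R8 (it is consolidated, it incurs a surcharge): it is fragile.

Yes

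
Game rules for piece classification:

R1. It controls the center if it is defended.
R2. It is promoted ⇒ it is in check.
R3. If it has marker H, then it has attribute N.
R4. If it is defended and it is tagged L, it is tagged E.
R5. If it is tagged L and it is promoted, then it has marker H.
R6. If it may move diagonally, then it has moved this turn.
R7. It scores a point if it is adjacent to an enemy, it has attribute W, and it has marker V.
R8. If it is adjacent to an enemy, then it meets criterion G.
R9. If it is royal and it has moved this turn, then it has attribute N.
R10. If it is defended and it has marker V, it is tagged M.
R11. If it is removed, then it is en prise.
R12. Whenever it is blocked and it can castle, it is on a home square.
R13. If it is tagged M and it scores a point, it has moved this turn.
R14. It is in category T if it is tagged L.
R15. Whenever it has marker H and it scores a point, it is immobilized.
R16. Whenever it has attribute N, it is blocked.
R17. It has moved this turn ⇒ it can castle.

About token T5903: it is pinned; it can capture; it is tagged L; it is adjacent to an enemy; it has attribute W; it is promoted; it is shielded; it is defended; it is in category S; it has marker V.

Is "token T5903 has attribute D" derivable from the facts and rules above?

Forward chaining from the given facts derives: controls the center, is in check, is tagged E, has marker H, scores a point, meets criterion G, is tagged M, has moved this turn, is in category T, is immobilized, can castle, has attribute N, is blocked, is on a home square.
No rule has "it has attribute D" as its conclusion, and it is not among the given facts.

No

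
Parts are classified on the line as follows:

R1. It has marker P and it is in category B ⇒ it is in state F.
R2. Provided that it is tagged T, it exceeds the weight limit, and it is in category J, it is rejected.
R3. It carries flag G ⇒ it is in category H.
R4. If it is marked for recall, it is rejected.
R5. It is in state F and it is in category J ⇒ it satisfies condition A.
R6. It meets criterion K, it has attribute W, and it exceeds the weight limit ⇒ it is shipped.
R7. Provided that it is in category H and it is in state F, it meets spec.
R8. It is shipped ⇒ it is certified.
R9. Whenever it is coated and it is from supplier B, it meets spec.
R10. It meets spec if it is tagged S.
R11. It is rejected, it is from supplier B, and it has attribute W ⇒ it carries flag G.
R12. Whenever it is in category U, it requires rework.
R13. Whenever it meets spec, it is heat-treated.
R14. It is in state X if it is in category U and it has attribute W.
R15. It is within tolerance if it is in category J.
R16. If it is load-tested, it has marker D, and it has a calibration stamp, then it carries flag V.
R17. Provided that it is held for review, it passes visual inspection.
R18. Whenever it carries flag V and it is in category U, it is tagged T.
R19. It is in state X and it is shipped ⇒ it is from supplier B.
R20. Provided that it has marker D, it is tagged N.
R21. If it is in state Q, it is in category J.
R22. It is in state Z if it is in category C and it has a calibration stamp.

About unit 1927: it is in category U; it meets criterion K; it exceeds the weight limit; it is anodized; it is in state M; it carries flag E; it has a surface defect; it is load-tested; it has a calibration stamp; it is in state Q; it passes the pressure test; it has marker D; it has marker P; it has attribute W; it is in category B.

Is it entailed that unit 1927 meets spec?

Yes

By R1 (it has marker P, it is in category B): it is in state F.
By R6 (it meets criterion K, it has attribute W, it exceeds the weight limit): it is shipped.
By R14 (it is in category U, it has attribute W): it is in state X.
By R16 (it is load-tested, it has marker D, it has a calibration stamp): it carries flag V.
By R18 (it carries flag V, it is in category U): it is tagged T.
By R19 (it is in state X, it is shipped): it is from supplier B.
By R21 (it is in state Q): it is in category J.
By R2 (it is tagged T, it exceeds the weight limit, it is in category J): it is rejected.
By R11 (it is rejected, it is from supplier B, it has attribute W): it carries flag G.
By R3 (it carries flag G): it is in category H.
By R7 (it is in category H, it is in state F): it meets spec.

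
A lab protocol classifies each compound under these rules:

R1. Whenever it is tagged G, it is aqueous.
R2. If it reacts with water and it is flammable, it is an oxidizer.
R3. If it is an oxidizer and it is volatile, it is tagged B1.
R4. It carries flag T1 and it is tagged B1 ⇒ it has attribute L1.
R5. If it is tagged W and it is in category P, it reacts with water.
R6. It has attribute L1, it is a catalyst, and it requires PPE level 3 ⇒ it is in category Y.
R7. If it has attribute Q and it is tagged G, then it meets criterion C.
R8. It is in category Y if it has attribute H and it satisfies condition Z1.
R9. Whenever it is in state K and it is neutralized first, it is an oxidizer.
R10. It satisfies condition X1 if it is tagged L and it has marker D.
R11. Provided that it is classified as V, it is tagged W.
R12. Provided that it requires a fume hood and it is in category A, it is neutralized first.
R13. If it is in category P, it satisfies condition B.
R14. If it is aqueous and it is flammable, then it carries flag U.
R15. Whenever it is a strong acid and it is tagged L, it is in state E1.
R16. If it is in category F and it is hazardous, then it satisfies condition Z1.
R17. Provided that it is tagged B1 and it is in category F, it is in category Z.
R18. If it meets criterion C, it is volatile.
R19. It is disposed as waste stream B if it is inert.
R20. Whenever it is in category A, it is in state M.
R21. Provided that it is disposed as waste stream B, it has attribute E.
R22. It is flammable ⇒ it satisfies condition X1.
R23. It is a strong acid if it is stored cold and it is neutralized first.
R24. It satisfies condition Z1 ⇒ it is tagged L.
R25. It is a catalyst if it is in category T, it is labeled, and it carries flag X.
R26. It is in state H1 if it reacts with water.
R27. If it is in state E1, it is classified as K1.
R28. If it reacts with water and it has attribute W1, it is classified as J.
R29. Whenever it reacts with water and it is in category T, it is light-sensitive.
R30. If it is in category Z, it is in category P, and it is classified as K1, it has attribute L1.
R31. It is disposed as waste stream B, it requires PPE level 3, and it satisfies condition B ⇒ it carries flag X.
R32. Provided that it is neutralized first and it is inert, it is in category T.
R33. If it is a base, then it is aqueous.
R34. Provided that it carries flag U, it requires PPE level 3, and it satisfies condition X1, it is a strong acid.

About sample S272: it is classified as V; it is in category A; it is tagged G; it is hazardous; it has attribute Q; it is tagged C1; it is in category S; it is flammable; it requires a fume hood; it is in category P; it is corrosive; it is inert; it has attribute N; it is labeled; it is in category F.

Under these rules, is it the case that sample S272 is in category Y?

Forward chaining from the given facts derives: is aqueous, meets criterion C, is tagged W, is neutralized first, satisfies condition B, carries flag U, satisfies condition Z1, is volatile, is disposed as waste stream B, is in state M, has attribute E, satisfies condition X1, is tagged L, is in category T, reacts with water, is in state H1, is light-sensitive, is an oxidizer, is tagged B1, is in category Z.
Rules concluding "it is in category Y": R6 needs "it has attribute L1"; R8 needs "it has attribute H" — none of these are established.

No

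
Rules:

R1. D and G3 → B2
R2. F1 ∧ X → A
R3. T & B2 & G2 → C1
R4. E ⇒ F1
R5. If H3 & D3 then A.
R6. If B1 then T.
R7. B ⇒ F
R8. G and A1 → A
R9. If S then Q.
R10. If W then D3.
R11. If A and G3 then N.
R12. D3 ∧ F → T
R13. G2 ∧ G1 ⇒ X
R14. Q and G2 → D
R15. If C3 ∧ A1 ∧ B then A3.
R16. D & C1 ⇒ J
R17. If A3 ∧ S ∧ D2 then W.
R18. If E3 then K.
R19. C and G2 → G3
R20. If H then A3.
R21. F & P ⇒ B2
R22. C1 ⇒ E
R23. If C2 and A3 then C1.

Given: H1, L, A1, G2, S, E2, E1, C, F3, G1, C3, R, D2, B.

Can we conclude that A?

F  (by R7: B)
Q  (by R9: S)
X  (by R13: G2, G1)
D  (by R14: Q, G2)
A3  (by R15: C3, A1, B)
W  (by R17: A3, S, D2)
G3  (by R19: C, G2)
B2  (by R1: D, G3)
D3  (by R10: W)
T  (by R12: D3, F)
C1  (by R3: T, B2, G2)
E  (by R22: C1)
F1  (by R4: E)
A  (by R2: F1, X)

Yes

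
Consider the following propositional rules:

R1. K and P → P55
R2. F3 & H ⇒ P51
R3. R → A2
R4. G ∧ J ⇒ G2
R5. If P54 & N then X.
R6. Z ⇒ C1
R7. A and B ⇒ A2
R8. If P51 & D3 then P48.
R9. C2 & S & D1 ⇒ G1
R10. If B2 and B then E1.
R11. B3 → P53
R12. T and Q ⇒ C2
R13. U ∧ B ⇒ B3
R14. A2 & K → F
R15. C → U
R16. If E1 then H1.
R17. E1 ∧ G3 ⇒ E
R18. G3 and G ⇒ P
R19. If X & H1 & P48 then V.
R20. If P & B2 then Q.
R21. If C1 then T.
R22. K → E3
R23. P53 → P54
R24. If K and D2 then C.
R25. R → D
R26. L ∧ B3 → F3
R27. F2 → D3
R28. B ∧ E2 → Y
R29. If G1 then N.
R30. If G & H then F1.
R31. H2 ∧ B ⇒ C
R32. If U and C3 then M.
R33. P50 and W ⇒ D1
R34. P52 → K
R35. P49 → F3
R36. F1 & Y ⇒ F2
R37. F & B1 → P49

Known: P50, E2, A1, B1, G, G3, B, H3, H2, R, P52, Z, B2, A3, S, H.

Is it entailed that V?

Forward chaining from the given facts derives: A2, C1, E1, H1, E, P, Q, T, D, Y, F1, C, K, F2, P55, C2, F, U, E3, D3, P49, B3, F3, P51, P48, P53, P54.
The only rule concluding V is R19, which needs X; that is never established.

No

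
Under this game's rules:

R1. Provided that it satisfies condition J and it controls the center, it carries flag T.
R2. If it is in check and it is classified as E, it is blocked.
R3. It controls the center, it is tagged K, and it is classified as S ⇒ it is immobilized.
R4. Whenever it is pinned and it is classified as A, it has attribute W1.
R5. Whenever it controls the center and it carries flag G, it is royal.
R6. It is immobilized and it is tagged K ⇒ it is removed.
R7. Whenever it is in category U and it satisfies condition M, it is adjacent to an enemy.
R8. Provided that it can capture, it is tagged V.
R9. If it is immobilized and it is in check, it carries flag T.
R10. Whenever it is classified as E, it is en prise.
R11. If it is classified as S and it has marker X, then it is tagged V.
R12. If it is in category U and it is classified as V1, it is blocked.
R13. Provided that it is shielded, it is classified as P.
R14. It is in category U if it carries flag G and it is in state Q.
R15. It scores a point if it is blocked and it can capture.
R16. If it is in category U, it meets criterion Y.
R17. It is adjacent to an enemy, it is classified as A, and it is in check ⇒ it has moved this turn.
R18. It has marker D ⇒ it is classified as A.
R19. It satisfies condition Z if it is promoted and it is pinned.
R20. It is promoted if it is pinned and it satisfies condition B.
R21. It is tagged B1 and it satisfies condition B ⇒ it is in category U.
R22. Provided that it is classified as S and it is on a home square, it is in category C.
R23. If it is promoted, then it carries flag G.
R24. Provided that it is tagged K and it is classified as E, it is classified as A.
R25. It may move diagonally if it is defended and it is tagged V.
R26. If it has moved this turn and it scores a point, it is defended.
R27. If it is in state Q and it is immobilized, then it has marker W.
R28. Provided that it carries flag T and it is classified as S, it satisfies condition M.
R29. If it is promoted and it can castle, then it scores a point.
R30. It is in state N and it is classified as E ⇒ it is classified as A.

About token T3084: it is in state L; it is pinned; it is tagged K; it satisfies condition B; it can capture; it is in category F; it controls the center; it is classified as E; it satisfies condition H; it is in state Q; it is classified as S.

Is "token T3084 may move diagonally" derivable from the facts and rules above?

No

Forward chaining from the given facts derives: is immobilized, is removed, is tagged V, is en prise, is promoted, carries flag G, is classified as A, has marker W, has attribute W1, is royal, is in category U, meets criterion Y, satisfies condition Z.
The only rule concluding "it may move diagonally" is R25, which needs "it is defended"; that is never established.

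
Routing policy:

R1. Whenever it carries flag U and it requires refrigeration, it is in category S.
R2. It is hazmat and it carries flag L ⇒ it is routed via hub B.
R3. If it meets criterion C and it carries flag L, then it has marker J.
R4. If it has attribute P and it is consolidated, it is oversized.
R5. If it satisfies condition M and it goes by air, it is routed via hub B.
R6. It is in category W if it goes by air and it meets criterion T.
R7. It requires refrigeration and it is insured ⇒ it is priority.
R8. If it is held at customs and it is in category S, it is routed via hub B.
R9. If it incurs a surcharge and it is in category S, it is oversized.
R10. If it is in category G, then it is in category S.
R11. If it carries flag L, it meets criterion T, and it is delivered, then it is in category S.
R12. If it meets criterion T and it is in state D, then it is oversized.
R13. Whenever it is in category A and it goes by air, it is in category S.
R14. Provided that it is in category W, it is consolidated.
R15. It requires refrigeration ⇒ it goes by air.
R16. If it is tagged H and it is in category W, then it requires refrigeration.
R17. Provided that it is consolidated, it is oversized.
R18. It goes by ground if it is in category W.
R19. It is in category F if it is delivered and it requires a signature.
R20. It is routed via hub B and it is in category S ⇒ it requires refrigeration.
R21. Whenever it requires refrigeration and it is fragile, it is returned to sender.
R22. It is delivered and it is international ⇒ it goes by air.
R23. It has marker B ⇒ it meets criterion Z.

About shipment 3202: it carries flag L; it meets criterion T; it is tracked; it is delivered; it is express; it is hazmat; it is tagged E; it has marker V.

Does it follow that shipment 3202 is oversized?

Yes

By R2 (it is hazmat, it carries flag L): it is routed via hub B.
By R11 (it carries flag L, it meets criterion T, it is delivered): it is in category S.
By R20 (it is routed via hub B, it is in category S): it requires refrigeration.
By R15 (it requires refrigeration): it goes by air.
By R6 (it goes by air, it meets criterion T): it is in category W.
By R14 (it is in category W): it is consolidated.
By R17 (it is consolidated): it is oversized.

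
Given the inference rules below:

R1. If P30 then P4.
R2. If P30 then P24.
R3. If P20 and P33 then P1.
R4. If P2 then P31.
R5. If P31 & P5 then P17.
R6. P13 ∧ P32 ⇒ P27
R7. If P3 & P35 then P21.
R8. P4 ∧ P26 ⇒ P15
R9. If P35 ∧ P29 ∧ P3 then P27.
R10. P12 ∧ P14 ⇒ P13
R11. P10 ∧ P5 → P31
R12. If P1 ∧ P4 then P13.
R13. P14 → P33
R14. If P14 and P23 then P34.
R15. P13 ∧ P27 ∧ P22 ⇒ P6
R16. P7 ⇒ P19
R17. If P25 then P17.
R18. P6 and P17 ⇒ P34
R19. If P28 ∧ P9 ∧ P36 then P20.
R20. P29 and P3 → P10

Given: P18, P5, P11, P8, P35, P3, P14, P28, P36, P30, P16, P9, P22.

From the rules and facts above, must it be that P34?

No

Forward chaining from the given facts derives: P4, P24, P21, P33, P20, P1, P13.
Rules concluding P34: R14 needs P23; R18 needs P6 — none of these are established.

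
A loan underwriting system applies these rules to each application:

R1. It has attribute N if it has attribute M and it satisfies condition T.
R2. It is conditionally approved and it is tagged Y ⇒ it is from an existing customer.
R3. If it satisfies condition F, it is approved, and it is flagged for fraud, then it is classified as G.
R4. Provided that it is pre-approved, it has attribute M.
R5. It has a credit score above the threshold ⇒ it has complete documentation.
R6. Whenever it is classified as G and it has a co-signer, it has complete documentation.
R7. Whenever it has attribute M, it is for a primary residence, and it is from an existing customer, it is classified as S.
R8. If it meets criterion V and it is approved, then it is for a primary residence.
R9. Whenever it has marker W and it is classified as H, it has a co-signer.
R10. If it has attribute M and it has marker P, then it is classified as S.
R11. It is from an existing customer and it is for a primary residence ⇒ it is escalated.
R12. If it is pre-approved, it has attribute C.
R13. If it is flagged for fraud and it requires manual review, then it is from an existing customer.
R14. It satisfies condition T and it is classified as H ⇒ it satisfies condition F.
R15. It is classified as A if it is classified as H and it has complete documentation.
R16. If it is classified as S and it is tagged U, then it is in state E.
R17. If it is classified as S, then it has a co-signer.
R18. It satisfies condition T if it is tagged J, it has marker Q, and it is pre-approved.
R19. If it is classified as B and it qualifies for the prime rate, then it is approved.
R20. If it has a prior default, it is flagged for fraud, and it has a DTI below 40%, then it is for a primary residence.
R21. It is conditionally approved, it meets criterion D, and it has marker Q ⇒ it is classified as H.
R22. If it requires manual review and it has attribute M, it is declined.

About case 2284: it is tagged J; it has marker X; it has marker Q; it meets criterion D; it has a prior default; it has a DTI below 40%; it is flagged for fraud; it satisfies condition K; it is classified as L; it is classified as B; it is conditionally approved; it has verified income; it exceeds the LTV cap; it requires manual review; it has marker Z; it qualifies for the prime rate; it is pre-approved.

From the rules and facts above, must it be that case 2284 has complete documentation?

Yes

By R4 (it is pre-approved): it has attribute M.
By R13 (it is flagged for fraud, it requires manual review): it is from an existing customer.
By R18 (it is tagged J, it has marker Q, it is pre-approved): it satisfies condition T.
By R19 (it is classified as B, it qualifies for the prime rate): it is approved.
By R20 (it has a prior default, it is flagged for fraud, it has a DTI below 40%): it is for a primary residence.
By R21 (it is conditionally approved, it meets criterion D, it has marker Q): it is classified as H.
By R7 (it has attribute M, it is for a primary residence, it is from an existing customer): it is classified as S.
By R14 (it satisfies condition T, it is classified as H): it satisfies condition F.
By R17 (it is classified as S): it has a co-signer.
By R3 (it satisfies condition F, it is approved, it is flagged for fraud): it is classified as G.
By R6 (it is classified as G, it has a co-signer): it has complete documentation.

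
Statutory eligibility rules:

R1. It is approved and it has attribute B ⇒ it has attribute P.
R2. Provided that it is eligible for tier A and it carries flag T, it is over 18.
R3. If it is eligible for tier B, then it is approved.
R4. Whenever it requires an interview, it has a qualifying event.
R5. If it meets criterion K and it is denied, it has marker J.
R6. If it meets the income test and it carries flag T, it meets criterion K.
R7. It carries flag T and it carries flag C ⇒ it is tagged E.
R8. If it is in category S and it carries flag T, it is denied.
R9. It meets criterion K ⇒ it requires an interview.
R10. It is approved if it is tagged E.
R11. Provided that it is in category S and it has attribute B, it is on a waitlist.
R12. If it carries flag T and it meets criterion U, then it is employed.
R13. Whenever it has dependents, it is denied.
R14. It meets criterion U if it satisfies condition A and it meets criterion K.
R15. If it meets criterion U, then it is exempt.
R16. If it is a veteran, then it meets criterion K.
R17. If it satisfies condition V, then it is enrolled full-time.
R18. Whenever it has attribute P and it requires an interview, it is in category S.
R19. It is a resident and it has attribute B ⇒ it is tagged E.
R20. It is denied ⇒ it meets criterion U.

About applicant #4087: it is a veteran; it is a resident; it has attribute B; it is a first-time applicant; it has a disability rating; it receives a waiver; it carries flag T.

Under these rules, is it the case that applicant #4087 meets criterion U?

Yes

By R16 (it is a veteran): it meets criterion K.
By R19 (it is a resident, it has attribute B): it is tagged E.
By R9 (it meets criterion K): it requires an interview.
By R10 (it is tagged E): it is approved.
By R1 (it is approved, it has attribute B): it has attribute P.
By R18 (it has attribute P, it requires an interview): it is in category S.
By R8 (it is in category S, it carries flag T): it is denied.
By R20 (it is denied): it meets criterion U.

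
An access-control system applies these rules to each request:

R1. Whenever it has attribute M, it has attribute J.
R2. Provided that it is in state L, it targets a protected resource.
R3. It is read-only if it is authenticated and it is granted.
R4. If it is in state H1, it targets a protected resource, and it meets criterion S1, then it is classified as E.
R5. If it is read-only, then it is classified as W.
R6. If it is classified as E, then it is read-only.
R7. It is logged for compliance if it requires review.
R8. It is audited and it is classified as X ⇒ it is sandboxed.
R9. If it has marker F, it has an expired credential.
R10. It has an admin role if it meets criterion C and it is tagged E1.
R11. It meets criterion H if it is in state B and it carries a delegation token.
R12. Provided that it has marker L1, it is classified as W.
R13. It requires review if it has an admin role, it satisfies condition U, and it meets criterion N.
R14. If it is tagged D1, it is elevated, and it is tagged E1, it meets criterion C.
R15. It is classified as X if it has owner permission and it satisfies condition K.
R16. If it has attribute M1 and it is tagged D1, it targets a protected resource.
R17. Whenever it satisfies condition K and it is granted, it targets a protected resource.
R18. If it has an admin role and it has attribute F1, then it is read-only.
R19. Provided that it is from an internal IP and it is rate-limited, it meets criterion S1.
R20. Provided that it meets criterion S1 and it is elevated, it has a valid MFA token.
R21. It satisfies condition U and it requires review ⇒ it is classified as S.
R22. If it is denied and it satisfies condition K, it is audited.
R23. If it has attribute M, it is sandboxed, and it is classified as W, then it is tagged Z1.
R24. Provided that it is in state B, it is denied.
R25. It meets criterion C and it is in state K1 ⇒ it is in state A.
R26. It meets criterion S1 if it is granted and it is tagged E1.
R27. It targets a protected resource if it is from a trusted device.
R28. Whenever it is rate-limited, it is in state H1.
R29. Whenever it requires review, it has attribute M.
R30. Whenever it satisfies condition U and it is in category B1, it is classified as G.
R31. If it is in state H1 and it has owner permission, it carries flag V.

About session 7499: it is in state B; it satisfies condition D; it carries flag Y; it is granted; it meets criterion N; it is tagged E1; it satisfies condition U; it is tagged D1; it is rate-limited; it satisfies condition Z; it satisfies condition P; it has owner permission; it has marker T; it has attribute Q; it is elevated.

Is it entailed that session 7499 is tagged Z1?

Forward chaining from the given facts derives: meets criterion C, is denied, meets criterion S1, is in state H1, carries flag V, has an admin role, requires review, has a valid MFA token, is classified as S, has attribute M, has attribute J, is logged for compliance.
The only rule concluding "it is tagged Z1" is R23, which needs "it is sandboxed"; that is never established.

No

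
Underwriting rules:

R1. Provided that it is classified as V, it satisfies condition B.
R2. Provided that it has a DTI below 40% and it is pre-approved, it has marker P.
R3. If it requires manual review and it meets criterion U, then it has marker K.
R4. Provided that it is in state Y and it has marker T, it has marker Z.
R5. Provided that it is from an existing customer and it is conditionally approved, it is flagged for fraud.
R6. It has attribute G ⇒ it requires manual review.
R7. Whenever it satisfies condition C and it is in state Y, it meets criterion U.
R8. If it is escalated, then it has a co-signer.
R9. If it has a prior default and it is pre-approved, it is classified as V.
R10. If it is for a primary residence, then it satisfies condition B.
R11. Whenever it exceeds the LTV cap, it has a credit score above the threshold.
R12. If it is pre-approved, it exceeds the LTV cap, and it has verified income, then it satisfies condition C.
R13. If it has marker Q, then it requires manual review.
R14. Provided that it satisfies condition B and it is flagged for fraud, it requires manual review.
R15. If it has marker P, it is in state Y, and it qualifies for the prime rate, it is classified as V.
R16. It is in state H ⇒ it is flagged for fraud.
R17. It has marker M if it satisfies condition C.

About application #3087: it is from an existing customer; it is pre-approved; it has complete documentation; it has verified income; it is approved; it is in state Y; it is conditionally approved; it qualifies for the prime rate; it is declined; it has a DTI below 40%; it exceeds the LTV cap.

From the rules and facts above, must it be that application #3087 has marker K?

By R2 (it has a DTI below 40%, it is pre-approved): it has marker P.
By R5 (it is from an existing customer, it is conditionally approved): it is flagged for fraud.
By R12 (it is pre-approved, it exceeds the LTV cap, it has verified income): it satisfies condition C.
By R15 (it has marker P, it is in state Y, it qualifies for the prime rate): it is classified as V.
By R1 (it is classified as V): it satisfies condition B.
By R7 (it satisfies condition C, it is in state Y): it meets criterion U.
By R14 (it satisfies condition B, it is flagged for fraud): it requires manual review.
By R3 (it requires manual review, it meets criterion U): it has marker K.

Yes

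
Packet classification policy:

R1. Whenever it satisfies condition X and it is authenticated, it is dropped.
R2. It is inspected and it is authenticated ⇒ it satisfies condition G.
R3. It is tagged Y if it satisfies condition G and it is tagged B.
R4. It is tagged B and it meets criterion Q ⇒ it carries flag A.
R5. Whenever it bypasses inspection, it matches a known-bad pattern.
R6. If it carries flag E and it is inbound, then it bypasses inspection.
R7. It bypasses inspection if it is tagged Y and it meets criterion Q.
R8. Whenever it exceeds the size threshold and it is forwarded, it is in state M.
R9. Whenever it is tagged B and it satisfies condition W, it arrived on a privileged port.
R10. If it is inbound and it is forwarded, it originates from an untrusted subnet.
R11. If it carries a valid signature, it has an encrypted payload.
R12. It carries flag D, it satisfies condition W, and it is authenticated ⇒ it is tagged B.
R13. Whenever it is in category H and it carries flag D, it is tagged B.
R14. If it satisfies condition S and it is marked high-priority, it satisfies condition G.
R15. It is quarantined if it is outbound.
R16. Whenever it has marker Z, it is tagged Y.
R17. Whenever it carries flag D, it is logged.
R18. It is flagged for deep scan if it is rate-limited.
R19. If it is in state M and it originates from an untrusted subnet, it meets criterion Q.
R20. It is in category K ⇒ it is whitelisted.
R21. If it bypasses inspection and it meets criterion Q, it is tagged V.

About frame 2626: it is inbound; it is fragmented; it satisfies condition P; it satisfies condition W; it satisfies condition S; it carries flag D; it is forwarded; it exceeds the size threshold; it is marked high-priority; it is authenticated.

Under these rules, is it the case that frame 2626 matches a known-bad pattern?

Yes

By R8 (it exceeds the size threshold, it is forwarded): it is in state M.
By R10 (it is inbound, it is forwarded): it originates from an untrusted subnet.
By R12 (it carries flag D, it satisfies condition W, it is authenticated): it is tagged B.
By R14 (it satisfies condition S, it is marked high-priority): it satisfies condition G.
By R19 (it is in state M, it originates from an untrusted subnet): it meets criterion Q.
By R3 (it satisfies condition G, it is tagged B): it is tagged Y.
By R7 (it is tagged Y, it meets criterion Q): it bypasses inspection.
By R5 (it bypasses inspection): it matches a known-bad pattern.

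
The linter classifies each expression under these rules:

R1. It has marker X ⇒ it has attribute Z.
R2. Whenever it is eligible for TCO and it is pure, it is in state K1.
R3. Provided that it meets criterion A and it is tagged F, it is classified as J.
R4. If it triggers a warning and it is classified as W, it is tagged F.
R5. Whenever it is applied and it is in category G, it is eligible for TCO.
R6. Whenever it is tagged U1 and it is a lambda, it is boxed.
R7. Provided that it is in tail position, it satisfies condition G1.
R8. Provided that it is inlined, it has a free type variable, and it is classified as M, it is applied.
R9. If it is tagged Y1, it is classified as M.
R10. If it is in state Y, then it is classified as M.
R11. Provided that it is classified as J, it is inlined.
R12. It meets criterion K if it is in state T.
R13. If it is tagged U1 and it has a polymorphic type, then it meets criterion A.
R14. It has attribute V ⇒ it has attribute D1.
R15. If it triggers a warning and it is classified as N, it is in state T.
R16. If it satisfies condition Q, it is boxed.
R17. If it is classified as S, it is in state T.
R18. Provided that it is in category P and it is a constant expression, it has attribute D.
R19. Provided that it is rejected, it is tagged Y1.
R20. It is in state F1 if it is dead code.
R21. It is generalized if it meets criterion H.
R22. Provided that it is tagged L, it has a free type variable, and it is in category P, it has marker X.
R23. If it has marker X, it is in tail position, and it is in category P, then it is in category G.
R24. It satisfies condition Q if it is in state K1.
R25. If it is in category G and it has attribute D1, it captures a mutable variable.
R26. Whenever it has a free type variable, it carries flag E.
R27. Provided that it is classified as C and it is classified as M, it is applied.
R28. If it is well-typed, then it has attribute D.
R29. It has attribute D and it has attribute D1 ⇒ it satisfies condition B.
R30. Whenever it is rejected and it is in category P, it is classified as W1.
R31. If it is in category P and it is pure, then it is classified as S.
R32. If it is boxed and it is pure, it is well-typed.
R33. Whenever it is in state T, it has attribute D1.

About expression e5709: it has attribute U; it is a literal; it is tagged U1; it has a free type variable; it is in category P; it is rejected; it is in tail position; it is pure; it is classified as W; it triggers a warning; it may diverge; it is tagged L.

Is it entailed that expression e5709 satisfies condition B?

No

Forward chaining from the given facts derives: is tagged F, satisfies condition G1, is tagged Y1, has marker X, is in category G, carries flag E, is classified as W1, is classified as S, has attribute Z, is classified as M, is in state T, has attribute D1, meets criterion K, captures a mutable variable.
The only rule concluding "it satisfies condition B" is R29, which needs "it has attribute D"; that is never established.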